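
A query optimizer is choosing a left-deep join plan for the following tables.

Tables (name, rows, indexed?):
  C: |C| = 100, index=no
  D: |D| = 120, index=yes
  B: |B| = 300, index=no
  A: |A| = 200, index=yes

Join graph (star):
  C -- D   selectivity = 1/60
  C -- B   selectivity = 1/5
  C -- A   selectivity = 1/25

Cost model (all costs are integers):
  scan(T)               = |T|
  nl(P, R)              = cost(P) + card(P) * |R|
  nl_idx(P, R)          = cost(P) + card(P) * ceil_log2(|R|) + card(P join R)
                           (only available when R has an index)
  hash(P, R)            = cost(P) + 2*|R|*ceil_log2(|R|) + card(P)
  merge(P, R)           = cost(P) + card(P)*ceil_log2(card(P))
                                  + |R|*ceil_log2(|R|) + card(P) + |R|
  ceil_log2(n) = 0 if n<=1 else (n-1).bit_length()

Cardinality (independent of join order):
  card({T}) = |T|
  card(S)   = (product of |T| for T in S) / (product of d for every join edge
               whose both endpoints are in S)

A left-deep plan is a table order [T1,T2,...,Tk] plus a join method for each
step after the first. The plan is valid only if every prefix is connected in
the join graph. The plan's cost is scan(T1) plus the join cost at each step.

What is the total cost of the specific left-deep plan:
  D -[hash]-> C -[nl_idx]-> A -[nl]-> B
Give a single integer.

step 1: scan D: cost=120, card=120
step 2: join C via hash
    card(P join C) = 120*100/(60) = 200
    cost = 120 + 2*100*7 + 120 = 1640
step 3: join A via nl_idx
    card(P join A) = 200*200/(25) = 1600
    cost = 1640 + 200*8 + 1600 = 4840
step 4: join B via nl
    card(P join B) = 1600*300/(5) = 96000
    cost = 4840 + 1600*300 = 484840

484840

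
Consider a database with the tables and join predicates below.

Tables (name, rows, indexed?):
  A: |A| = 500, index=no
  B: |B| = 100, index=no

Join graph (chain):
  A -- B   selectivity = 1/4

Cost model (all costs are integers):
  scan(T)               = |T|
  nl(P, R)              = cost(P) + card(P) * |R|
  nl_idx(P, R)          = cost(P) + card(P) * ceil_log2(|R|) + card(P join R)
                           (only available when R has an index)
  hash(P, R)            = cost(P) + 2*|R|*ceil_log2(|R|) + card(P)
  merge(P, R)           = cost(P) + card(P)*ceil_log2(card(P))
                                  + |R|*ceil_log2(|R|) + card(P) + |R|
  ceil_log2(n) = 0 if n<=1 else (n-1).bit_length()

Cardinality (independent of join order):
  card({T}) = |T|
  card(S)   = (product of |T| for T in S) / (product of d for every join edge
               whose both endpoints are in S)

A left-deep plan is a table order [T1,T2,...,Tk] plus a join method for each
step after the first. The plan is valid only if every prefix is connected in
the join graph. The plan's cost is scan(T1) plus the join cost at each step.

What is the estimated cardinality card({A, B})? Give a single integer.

12500

Tables in S: A(500), B(100)
Edges inside S: A-B(d=4)
numerator = 500 * 100 = 50000
denominator = 4 = 4
card(S) = 50000 / 4 = 12500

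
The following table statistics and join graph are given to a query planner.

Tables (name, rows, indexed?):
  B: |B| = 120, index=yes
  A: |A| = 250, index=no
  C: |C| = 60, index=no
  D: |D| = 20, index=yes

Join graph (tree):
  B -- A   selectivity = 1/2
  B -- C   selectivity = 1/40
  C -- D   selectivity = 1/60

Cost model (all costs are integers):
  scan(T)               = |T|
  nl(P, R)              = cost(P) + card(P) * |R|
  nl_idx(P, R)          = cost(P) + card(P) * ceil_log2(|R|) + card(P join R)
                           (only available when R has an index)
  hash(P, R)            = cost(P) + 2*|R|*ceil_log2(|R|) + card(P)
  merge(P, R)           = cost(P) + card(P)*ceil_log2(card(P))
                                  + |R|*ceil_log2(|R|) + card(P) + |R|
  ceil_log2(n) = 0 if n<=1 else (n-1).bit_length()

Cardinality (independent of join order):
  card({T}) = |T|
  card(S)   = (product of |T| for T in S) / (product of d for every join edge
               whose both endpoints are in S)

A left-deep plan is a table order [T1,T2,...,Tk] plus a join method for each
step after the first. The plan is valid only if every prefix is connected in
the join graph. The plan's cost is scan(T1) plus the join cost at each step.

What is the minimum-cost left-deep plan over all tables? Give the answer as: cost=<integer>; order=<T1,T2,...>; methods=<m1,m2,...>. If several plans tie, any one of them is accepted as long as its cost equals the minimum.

Selinger DP (subsets sized 1..n):
  {B}: scan cost=120, card=120
  {A}: scan cost=250, card=250
  {C}: scan cost=60, card=60
  {D}: scan cost=20, card=20
  {AB}: card=15000; try (B,hash)→2180, (A,merge)→3330, (B,merge)→3460, (A,hash)→4240, (B,nl_idx)→17000, (A,nl)→30120 …(+1); best=2180 via (B,hash)
  {BC}: card=180; try (B,nl_idx)→660, (C,hash)→960, (B,merge)→1440, (C,merge)→1500, (B,hash)→1800, (B,nl)→7260 …(+1); best=660 via (B,nl_idx)
  {CD}: card=20; try (D,hash)→320, (D,nl_idx)→380, (C,merge)→560, (D,merge)→600, (C,hash)→760, (C,nl)→1220 …(+1); best=320 via (D,hash)
  {ABC}: card=22500; try (A,merge)→4530, (A,hash)→4840, (C,hash)→17900, (A,nl)→45660, (C,merge)→227600, (C,nl)→902180; best=4530 via (A,merge)
  {BCD}: card=60; try (B,nl_idx)→520, (D,hash)→1040, (B,merge)→1400, (D,nl_idx)→1620, (B,hash)→2020, (D,merge)→2400 …(+2); best=520 via (B,nl_idx)
  {ABCD}: card=7500; try (A,merge)→3190, (A,hash)→4580, (A,nl)→15520, (D,hash)→27230, (D,nl_idx)→124530, (D,merge)→364650 …(+1); best=3190 via (A,merge)

cost=3190; order=C,D,B,A; methods=hash,nl_idx,merge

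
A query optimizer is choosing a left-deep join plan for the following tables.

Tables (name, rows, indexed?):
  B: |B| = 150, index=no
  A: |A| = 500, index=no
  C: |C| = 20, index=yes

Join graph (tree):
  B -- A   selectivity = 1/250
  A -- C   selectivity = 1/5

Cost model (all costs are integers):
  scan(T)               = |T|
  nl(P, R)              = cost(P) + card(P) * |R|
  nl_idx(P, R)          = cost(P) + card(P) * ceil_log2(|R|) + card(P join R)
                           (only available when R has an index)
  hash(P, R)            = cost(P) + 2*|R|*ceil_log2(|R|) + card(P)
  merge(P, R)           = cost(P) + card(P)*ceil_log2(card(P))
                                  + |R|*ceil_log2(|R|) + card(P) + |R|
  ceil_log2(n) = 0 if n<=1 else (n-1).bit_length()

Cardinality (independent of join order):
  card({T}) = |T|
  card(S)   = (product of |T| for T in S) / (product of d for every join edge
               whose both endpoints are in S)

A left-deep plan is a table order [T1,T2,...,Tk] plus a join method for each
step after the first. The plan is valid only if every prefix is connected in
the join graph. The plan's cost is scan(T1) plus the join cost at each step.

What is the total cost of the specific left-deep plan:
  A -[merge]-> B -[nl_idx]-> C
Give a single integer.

step 1: scan A: cost=500, card=500
step 2: join B via merge
    card(P join B) = 500*150/(250) = 300
    cost = 500 + 500*9 + 150*8 + 500 + 150 = 6850
step 3: join C via nl_idx
    card(P join C) = 300*20/(5) = 1200
    cost = 6850 + 300*5 + 1200 = 9550

9550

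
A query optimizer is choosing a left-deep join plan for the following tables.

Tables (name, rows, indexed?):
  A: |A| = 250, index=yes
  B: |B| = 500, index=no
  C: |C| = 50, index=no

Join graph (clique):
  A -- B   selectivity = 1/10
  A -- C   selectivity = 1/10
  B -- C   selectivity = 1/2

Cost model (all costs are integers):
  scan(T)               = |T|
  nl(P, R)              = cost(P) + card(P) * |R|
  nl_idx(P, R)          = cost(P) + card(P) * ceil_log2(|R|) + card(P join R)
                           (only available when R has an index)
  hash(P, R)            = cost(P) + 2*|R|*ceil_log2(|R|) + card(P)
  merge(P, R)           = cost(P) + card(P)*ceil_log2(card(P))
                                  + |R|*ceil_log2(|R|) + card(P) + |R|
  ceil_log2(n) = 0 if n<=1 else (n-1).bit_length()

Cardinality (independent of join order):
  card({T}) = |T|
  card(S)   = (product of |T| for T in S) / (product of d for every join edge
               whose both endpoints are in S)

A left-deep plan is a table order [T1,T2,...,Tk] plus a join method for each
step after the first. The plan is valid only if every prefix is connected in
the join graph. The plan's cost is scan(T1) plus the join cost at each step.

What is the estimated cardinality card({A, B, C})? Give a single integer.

31250

Tables in S: A(250), B(500), C(50)
Edges inside S: A-B(d=10), A-C(d=10), B-C(d=2)
numerator = 250 * 500 * 50 = 6250000
denominator = 10 * 10 * 2 = 200
card(S) = 6250000 / 200 = 31250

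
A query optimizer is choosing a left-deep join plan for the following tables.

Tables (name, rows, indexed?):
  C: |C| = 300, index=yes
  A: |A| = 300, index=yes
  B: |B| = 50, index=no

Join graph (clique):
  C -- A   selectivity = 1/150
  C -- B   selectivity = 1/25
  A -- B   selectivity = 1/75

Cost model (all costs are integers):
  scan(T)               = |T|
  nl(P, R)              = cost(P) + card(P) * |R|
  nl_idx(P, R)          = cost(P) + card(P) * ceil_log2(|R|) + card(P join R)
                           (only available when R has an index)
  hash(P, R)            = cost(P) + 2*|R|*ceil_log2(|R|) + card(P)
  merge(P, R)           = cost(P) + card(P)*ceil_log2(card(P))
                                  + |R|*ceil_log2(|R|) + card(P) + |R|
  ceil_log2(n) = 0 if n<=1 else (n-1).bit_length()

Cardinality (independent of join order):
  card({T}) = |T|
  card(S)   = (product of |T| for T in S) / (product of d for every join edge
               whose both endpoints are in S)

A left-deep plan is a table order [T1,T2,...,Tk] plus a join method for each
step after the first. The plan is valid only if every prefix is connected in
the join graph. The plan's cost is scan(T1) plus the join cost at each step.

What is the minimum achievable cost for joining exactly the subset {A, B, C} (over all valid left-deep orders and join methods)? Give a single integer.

Selinger DP over subsets of {A,B,C}:
  {C}: scan cost=300, card=300
  {A}: scan cost=300, card=300
  {B}: scan cost=50, card=50
  {AC}: card=600; try (C,nl_idx)→3600, (A,nl_idx)→3600, (C,hash)→6000, (A,hash)→6000, (C,merge)→6300, (A,merge)→6300 …(+2); best=3600 via (C,nl_idx)
  {BC}: card=600; try (C,nl_idx)→1100, (B,hash)→1200, (C,merge)→3400, (B,merge)→3650, (C,hash)→5500, (C,nl)→15050 …(+1); best=1100 via (C,nl_idx)
  {AB}: card=200; try (A,nl_idx)→700, (B,hash)→1200, (A,merge)→3400, (B,merge)→3650, (A,hash)→5500, (A,nl)→15050 …(+1); best=700 via (A,nl_idx)
  {ABC}: card=16; try (C,nl_idx)→2516, (B,hash)→4800, (C,merge)→5500, (C,hash)→6300, (A,nl_idx)→6516, (A,hash)→7100 …(+5); best=2516 via (C,nl_idx)

2516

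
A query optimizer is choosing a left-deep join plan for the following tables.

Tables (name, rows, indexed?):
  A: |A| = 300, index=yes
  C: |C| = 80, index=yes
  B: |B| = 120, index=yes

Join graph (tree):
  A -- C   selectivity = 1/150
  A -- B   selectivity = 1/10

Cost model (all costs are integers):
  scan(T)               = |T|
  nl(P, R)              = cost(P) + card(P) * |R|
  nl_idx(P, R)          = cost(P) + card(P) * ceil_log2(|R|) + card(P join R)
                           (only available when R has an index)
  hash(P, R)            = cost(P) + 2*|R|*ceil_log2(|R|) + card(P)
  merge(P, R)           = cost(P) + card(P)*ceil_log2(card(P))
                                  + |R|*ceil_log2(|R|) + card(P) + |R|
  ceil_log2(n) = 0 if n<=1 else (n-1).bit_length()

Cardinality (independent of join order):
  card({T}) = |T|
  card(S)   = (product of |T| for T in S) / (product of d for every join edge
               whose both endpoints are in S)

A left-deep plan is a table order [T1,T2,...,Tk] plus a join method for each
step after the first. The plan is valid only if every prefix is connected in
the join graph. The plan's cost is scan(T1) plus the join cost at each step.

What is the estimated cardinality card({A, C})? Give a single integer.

160

Tables in S: A(300), C(80)
Edges inside S: A-C(d=150)
numerator = 300 * 80 = 24000
denominator = 150 = 150
card(S) = 24000 / 150 = 160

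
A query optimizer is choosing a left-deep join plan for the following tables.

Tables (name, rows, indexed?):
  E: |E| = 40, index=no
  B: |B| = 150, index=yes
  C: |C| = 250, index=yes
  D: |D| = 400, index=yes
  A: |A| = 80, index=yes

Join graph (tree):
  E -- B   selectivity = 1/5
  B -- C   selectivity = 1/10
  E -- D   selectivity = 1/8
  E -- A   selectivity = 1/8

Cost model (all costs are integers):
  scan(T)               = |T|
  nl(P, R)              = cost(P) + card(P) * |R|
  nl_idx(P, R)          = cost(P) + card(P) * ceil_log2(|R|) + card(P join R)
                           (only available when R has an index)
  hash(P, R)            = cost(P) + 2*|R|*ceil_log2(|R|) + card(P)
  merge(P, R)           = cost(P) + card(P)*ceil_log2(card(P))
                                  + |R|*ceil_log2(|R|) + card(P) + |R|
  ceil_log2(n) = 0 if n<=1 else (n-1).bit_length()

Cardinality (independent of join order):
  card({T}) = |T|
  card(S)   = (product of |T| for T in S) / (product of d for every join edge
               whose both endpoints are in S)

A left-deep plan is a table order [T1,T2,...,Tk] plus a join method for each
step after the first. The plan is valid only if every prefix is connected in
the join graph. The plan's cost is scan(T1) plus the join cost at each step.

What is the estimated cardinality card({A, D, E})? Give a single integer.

20000

Tables in S: A(80), D(400), E(40)
Edges inside S: E-D(d=8), E-A(d=8)
numerator = 80 * 400 * 40 = 1280000
denominator = 8 * 8 = 64
card(S) = 1280000 / 64 = 20000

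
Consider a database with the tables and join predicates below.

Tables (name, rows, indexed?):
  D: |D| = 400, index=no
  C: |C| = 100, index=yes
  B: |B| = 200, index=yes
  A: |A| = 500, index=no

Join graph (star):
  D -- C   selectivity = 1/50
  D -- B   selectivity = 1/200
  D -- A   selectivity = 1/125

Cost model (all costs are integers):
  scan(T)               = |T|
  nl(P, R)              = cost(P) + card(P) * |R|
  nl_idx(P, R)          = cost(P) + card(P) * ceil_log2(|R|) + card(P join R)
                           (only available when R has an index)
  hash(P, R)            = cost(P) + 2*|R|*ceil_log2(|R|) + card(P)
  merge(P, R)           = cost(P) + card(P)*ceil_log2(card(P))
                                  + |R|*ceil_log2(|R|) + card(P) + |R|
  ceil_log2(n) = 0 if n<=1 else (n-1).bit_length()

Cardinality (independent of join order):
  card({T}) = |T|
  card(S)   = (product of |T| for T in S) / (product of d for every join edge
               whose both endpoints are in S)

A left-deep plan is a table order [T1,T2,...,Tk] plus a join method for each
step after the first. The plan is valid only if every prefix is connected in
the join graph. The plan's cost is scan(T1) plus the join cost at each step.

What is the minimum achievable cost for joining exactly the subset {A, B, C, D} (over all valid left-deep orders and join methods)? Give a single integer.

Selinger DP over subsets of {A,B,C,D}:
  {D}: scan cost=400, card=400
  {C}: scan cost=100, card=100
  {B}: scan cost=200, card=200
  {A}: scan cost=500, card=500
  {CD}: card=800; try (C,hash)→2200, (C,nl_idx)→4000, (D,merge)→4900, (C,merge)→5200, (D,hash)→7400, (D,nl)→40100 …(+1); best=2200 via (C,hash)
  {BD}: card=400; try (B,hash)→4000, (B,nl_idx)→4000, (D,merge)→6000, (B,merge)→6200, (D,hash)→7600, (D,nl)→80200 …(+1); best=4000 via (B,hash)
  {AD}: card=1600; try (D,hash)→8200, (A,merge)→9400, (D,merge)→9500, (A,hash)→9800, (A,nl)→200400, (D,nl)→200500; best=8200 via (D,hash)
  {BCD}: card=800; try (C,hash)→5800, (B,hash)→6200, (C,nl_idx)→7600, (C,merge)→8800, (B,nl_idx)→9400, (B,merge)→12800 …(+2); best=5800 via (C,hash)
  {ACD}: card=3200; try (C,hash)→11200, (A,hash)→12000, (A,merge)→16000, (C,nl_idx)→22600, (C,merge)→28200, (C,nl)→168200 …(+1); best=11200 via (C,hash)
  {ABD}: card=1600; try (B,hash)→13000, (A,merge)→13000, (A,hash)→13400, (B,nl_idx)→22600, (B,merge)→29200, (A,nl)→204000 …(+1); best=13000 via (B,hash)
  {ABCD}: card=3200; try (A,hash)→15600, (C,hash)→16000, (B,hash)→17600, (A,merge)→19600, (C,nl_idx)→27400, (C,merge)→33000 …(+5); best=15600 via (A,hash)

15600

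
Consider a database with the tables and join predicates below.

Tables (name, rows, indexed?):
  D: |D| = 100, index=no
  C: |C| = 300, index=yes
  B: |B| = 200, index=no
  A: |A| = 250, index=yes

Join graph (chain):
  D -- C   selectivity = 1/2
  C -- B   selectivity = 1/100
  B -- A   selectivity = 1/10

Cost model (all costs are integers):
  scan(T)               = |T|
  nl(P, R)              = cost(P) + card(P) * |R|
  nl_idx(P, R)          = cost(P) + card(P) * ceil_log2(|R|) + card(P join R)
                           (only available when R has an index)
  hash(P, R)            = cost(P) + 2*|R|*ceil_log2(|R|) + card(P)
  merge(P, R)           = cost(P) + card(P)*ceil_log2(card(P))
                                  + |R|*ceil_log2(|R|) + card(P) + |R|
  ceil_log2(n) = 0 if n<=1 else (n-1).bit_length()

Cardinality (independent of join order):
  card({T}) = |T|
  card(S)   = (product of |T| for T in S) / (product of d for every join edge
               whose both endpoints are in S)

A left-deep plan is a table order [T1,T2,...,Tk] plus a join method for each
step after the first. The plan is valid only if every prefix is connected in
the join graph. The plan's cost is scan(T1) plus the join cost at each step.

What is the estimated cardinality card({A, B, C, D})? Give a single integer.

750000

Tables in S: A(250), B(200), C(300), D(100)
Edges inside S: D-C(d=2), C-B(d=100), B-A(d=10)
numerator = 250 * 200 * 300 * 100 = 1500000000
denominator = 2 * 100 * 10 = 2000
card(S) = 1500000000 / 2000 = 750000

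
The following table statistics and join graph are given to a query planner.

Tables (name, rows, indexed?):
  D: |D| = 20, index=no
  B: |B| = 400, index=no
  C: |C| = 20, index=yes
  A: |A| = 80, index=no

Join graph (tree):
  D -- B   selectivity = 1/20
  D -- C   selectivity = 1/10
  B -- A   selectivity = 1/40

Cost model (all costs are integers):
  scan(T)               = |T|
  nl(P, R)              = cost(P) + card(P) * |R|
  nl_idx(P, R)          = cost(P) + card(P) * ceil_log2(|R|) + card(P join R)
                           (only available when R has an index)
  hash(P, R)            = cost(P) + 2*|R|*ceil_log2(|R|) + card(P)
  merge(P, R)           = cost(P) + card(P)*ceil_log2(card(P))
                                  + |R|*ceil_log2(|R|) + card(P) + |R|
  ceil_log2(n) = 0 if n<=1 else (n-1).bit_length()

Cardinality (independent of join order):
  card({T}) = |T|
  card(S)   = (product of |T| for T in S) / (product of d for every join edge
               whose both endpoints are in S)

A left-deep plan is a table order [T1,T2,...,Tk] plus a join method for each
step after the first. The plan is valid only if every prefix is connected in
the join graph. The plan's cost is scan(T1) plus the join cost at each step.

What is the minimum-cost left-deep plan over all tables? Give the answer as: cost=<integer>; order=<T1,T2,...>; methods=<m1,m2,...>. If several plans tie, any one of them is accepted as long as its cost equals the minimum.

cost=3520; order=B,D,A,C; methods=hash,hash,hash

Selinger DP (subsets sized 1..n):
  {D}: scan cost=20, card=20
  {B}: scan cost=400, card=400
  {C}: scan cost=20, card=20
  {A}: scan cost=80, card=80
  {BD}: card=400; try (D,hash)→1000, (B,merge)→4140, (D,merge)→4520, (B,hash)→7240, (B,nl)→8020, (D,nl)→8400; best=1000 via (D,hash)
  {CD}: card=40; try (C,nl_idx)→160, (D,hash)→240, (C,hash)→240, (D,merge)→260, (C,merge)→260, (D,nl)→420 …(+1); best=160 via (C,nl_idx)
  {AB}: card=800; try (A,hash)→1920, (B,merge)→4720, (A,merge)→5040, (B,hash)→7360, (B,nl)→32080, (A,nl)→32400; best=1920 via (A,hash)
  {BCD}: card=800; try (C,hash)→1600, (C,nl_idx)→3800, (B,merge)→4440, (C,merge)→5120, (B,hash)→7400, (C,nl)→9000 …(+1); best=1600 via (C,hash)
  {ABD}: card=800; try (A,hash)→2520, (D,hash)→2920, (A,merge)→5640, (D,merge)→10840, (D,nl)→17920, (A,nl)→33000; best=2520 via (A,hash)
  {ABCD}: card=1600; try (C,hash)→3520, (A,hash)→3520, (C,nl_idx)→8120, (A,merge)→11040, (C,merge)→11440, (C,nl)→18520 …(+1); best=3520 via (C,hash)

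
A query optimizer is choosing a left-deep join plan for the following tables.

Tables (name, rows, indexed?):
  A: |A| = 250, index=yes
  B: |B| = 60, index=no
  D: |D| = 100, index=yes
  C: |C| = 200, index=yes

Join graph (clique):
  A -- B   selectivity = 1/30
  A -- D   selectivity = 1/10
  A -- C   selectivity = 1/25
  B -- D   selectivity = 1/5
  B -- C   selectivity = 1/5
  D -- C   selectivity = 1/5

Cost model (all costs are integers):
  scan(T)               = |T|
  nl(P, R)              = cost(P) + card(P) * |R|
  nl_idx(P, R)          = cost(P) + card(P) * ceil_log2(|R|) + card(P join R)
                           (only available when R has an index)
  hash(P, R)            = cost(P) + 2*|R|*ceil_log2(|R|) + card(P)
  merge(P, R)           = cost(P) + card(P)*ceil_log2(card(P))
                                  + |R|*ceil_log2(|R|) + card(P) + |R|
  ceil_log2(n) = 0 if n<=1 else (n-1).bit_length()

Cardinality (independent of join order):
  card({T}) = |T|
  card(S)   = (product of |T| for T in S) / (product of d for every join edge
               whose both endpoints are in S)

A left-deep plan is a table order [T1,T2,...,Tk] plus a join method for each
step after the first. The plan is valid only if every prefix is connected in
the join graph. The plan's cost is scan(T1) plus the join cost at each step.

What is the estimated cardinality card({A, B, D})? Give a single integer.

1000

Tables in S: A(250), B(60), D(100)
Edges inside S: A-B(d=30), A-D(d=10), B-D(d=5)
numerator = 250 * 60 * 100 = 1500000
denominator = 30 * 10 * 5 = 1500
card(S) = 1500000 / 1500 = 1000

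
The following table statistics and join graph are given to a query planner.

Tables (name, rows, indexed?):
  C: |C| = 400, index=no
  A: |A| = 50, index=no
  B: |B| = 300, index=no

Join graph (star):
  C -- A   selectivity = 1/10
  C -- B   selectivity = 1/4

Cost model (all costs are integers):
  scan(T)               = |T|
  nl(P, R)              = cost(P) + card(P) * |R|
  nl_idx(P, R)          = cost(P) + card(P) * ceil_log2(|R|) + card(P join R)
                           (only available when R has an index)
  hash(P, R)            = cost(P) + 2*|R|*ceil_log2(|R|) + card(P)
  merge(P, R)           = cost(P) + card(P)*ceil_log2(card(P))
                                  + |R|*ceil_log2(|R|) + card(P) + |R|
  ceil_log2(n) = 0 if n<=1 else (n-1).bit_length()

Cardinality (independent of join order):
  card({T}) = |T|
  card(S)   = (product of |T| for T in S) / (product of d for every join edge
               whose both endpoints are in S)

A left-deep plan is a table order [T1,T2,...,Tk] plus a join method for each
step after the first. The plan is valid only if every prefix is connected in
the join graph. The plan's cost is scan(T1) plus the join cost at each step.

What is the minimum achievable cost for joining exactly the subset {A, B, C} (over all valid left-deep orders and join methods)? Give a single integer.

8800

Selinger DP over subsets of {A,B,C}:
  {C}: scan cost=400, card=400
  {A}: scan cost=50, card=50
  {B}: scan cost=300, card=300
  {AC}: card=2000; try (A,hash)→1400, (C,merge)→4400, (A,merge)→4750, (C,hash)→7300, (C,nl)→20050, (A,nl)→20400; best=1400 via (A,hash)
  {BC}: card=30000; try (B,hash)→6200, (C,merge)→7300, (B,merge)→7400, (C,hash)→7800, (C,nl)→120300, (B,nl)→120400; best=6200 via (B,hash)
  {ABC}: card=150000; try (B,hash)→8800, (B,merge)→28400, (A,hash)→36800, (A,merge)→486550, (B,nl)→601400, (A,nl)→1506200; best=8800 via (B,hash)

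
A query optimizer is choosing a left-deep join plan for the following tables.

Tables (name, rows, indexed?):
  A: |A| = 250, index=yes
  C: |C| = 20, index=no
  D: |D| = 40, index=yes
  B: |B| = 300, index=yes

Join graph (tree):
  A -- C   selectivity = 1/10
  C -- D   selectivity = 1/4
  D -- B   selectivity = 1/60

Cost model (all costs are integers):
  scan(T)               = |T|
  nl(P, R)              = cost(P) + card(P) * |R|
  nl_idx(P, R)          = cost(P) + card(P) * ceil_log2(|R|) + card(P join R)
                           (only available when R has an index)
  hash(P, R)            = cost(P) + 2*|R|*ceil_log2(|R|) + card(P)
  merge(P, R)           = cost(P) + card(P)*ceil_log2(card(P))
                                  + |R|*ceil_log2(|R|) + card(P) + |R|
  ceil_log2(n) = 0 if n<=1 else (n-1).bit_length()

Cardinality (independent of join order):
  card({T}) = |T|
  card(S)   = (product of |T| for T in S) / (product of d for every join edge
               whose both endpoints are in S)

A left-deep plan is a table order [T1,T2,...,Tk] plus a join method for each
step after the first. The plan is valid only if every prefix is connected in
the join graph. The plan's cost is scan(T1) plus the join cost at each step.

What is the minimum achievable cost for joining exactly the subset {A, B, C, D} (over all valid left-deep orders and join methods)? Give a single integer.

6000

Selinger DP over subsets of {A,B,C,D}:
  {A}: scan cost=250, card=250
  {C}: scan cost=20, card=20
  {D}: scan cost=40, card=40
  {B}: scan cost=300, card=300
  {AC}: card=500; try (A,nl_idx)→680, (C,hash)→700, (A,merge)→2390, (C,merge)→2620, (A,hash)→4040, (A,nl)→5020 …(+1); best=680 via (A,nl_idx)
  {CD}: card=200; try (C,hash)→280, (D,nl_idx)→340, (D,merge)→420, (C,merge)→440, (D,hash)→520, (D,nl)→820 …(+1); best=280 via (C,hash)
  {BD}: card=200; try (B,nl_idx)→600, (D,hash)→1080, (D,nl_idx)→2300, (B,merge)→3320, (D,merge)→3580, (B,hash)→5480 …(+2); best=600 via (B,nl_idx)
  {ACD}: card=5000; try (D,hash)→1660, (A,merge)→4330, (A,hash)→4480, (D,merge)→5960, (A,nl_idx)→6880, (D,nl_idx)→8680 …(+2); best=1660 via (D,hash)
  {BCD}: card=1000; try (C,hash)→1000, (C,merge)→2520, (B,nl_idx)→3080, (C,nl)→4600, (B,merge)→5080, (B,hash)→5880 …(+1); best=1000 via (C,hash)
  {ABCD}: card=25000; try (A,hash)→6000, (B,hash)→12060, (A,merge)→14250, (A,nl_idx)→34000, (B,nl_idx)→71660, (B,merge)→74660 …(+2); best=6000 via (A,hash)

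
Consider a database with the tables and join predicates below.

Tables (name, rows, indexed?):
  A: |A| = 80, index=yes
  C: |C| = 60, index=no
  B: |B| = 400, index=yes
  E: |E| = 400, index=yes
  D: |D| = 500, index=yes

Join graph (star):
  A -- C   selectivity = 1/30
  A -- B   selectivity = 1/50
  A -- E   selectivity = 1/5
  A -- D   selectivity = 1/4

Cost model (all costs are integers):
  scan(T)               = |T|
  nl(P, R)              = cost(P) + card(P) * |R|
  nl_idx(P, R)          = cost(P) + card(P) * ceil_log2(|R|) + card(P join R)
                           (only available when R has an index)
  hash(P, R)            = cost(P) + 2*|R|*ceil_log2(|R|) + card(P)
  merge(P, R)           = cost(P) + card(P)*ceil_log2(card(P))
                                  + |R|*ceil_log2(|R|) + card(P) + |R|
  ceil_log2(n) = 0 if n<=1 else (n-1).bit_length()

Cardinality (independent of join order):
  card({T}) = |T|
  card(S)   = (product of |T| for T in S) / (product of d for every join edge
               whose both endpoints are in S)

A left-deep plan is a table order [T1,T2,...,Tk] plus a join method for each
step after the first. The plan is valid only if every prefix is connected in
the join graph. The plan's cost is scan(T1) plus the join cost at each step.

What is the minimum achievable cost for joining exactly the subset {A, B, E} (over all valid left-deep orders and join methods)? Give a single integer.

Selinger DP over subsets of {A,B,E}:
  {A}: scan cost=80, card=80
  {B}: scan cost=400, card=400
  {E}: scan cost=400, card=400
  {AB}: card=640; try (B,nl_idx)→1440, (A,hash)→1920, (A,nl_idx)→3840, (B,merge)→4720, (A,merge)→5040, (B,hash)→7360 …(+2); best=1440 via (B,nl_idx)
  {AE}: card=6400; try (A,hash)→1920, (E,merge)→4720, (A,merge)→5040, (E,nl_idx)→7200, (E,hash)→7360, (A,nl_idx)→9600 …(+2); best=1920 via (A,hash)
  {ABE}: card=51200; try (E,hash)→9280, (E,merge)→12480, (B,hash)→15520, (E,nl_idx)→58400, (B,merge)→95520, (B,nl_idx)→110720 …(+2); best=9280 via (E,hash)

9280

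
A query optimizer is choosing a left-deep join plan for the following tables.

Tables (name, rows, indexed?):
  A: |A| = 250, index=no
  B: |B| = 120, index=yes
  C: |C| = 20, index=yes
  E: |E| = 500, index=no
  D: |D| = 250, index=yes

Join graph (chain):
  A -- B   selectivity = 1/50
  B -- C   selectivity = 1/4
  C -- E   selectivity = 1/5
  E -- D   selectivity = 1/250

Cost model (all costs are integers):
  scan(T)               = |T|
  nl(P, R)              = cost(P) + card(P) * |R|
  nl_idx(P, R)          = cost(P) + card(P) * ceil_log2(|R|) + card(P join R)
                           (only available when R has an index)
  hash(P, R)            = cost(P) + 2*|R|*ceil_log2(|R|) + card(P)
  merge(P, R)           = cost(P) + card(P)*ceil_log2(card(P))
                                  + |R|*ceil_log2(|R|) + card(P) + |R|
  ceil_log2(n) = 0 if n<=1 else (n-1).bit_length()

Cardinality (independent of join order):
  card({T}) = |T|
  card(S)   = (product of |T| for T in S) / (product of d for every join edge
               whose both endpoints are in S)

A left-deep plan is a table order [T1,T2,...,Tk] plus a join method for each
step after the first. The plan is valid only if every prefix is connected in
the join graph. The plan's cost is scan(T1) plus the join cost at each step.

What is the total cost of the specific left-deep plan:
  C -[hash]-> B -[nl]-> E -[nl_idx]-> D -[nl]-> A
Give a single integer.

step 1: scan C: cost=20, card=20
step 2: join B via hash
    card(P join B) = 20*120/(4) = 600
    cost = 20 + 2*120*7 + 20 = 1720
step 3: join E via nl
    card(P join E) = 600*500/(5) = 60000
    cost = 1720 + 600*500 = 301720
step 4: join D via nl_idx
    card(P join D) = 60000*250/(250) = 60000
    cost = 301720 + 60000*8 + 60000 = 841720
step 5: join A via nl
    card(P join A) = 60000*250/(50) = 300000
    cost = 841720 + 60000*250 = 15841720

15841720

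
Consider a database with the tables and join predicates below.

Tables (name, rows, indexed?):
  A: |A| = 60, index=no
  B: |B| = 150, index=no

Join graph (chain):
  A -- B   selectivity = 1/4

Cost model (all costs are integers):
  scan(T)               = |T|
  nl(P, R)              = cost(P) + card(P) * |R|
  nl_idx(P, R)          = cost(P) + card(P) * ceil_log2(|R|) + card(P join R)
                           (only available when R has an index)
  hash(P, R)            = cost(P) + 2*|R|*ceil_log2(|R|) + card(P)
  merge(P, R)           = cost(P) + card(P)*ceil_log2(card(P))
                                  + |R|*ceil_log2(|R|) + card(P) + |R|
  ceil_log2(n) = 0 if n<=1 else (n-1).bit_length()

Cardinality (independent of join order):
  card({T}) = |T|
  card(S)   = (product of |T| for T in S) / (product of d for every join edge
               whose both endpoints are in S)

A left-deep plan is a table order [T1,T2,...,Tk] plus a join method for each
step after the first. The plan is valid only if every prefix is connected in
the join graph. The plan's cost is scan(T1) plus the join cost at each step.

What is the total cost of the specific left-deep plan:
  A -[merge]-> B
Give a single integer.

1830

step 1: scan A: cost=60, card=60
step 2: join B via merge
    card(P join B) = 60*150/(4) = 2250
    cost = 60 + 60*6 + 150*8 + 60 + 150 = 1830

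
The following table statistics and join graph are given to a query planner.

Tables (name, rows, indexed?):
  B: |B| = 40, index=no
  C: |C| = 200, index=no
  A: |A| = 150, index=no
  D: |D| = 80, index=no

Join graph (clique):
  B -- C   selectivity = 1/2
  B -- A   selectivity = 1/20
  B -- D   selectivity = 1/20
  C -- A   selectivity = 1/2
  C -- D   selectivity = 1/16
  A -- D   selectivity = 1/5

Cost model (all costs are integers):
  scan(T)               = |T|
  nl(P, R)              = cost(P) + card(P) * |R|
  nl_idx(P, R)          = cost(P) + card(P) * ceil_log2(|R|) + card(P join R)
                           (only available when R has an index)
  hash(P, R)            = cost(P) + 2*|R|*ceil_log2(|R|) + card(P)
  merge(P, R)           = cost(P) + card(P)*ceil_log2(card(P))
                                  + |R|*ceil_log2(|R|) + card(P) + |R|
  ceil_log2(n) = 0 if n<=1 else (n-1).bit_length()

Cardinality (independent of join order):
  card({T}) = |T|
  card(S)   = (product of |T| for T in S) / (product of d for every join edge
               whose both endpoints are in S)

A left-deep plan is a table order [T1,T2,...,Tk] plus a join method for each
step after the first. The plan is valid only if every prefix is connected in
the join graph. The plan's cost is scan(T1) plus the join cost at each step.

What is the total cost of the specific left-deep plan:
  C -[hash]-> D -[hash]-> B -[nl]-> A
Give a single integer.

153000

step 1: scan C: cost=200, card=200
step 2: join D via hash
    card(P join D) = 200*80/(16) = 1000
    cost = 200 + 2*80*7 + 200 = 1520
step 3: join B via hash
    card(P join B) = 1000*40/(2*20) = 1000
    cost = 1520 + 2*40*6 + 1000 = 3000
step 4: join A via nl
    card(P join A) = 1000*150/(20*2*5) = 750
    cost = 3000 + 1000*150 = 153000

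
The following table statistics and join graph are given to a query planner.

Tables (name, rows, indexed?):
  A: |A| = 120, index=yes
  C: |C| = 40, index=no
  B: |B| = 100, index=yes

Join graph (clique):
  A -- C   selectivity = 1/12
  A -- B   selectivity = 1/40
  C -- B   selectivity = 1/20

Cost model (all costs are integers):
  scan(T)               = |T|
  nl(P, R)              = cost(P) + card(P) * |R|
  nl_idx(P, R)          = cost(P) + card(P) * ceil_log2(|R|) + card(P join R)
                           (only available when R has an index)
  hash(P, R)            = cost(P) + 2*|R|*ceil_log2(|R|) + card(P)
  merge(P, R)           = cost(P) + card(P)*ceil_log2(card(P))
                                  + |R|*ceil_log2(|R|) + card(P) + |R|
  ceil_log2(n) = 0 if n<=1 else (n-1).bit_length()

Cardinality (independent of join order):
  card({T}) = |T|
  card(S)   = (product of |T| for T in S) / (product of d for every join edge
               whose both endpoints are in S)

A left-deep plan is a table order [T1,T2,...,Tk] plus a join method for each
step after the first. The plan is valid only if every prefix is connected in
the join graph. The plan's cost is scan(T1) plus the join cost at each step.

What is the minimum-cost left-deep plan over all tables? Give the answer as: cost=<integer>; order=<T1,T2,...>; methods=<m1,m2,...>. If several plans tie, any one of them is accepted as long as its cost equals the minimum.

cost=1880; order=B,A,C; methods=nl_idx,hash

Selinger DP (subsets sized 1..n):
  {A}: scan cost=120, card=120
  {C}: scan cost=40, card=40
  {B}: scan cost=100, card=100
  {AC}: card=400; try (C,hash)→720, (A,nl_idx)→720, (A,merge)→1280, (C,merge)→1360, (A,hash)→1760, (A,nl)→4840 …(+1); best=720 via (C,hash)
  {AB}: card=300; try (A,nl_idx)→1100, (B,nl_idx)→1260, (B,hash)→1640, (A,merge)→1860, (B,merge)→1880, (A,hash)→1880 …(+2); best=1100 via (A,nl_idx)
  {BC}: card=200; try (B,nl_idx)→520, (C,hash)→680, (B,merge)→1120, (C,merge)→1180, (B,hash)→1480, (B,nl)→4040 …(+1); best=520 via (B,nl_idx)
  {ABC}: card=50; try (C,hash)→1880, (A,nl_idx)→1970, (A,hash)→2400, (B,hash)→2520, (A,merge)→3280, (B,nl_idx)→3570 …(+5); best=1880 via (C,hash)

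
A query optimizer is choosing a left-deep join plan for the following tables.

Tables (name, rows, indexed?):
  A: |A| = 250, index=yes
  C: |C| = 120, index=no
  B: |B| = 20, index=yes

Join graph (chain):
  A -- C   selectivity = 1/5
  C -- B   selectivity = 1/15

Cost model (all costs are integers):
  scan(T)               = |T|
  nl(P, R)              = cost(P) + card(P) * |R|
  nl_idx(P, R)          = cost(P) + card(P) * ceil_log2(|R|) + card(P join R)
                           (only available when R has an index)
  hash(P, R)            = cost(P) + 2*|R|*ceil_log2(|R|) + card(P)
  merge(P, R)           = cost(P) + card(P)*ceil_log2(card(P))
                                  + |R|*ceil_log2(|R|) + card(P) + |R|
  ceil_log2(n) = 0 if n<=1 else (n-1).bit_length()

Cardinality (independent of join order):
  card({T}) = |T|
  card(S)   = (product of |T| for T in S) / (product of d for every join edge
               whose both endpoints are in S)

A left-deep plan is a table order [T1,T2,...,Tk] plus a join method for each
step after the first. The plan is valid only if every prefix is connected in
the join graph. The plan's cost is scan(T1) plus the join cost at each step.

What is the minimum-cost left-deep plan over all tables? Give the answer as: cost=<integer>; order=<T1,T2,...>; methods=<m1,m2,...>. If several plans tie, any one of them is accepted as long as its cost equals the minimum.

cost=4130; order=C,B,A; methods=hash,merge

Selinger DP (subsets sized 1..n):
  {A}: scan cost=250, card=250
  {C}: scan cost=120, card=120
  {B}: scan cost=20, card=20
  {AC}: card=6000; try (C,hash)→2180, (A,merge)→3330, (C,merge)→3460, (A,hash)→4240, (A,nl_idx)→7080, (A,nl)→30120 …(+1); best=2180 via (C,hash)
  {BC}: card=160; try (B,hash)→440, (B,nl_idx)→880, (C,merge)→1100, (B,merge)→1200, (C,hash)→1720, (C,nl)→2420 …(+1); best=440 via (B,hash)
  {ABC}: card=8000; try (A,merge)→4130, (A,hash)→4600, (B,hash)→8380, (A,nl_idx)→9720, (B,nl_idx)→40180, (A,nl)→40440 …(+2); best=4130 via (A,merge)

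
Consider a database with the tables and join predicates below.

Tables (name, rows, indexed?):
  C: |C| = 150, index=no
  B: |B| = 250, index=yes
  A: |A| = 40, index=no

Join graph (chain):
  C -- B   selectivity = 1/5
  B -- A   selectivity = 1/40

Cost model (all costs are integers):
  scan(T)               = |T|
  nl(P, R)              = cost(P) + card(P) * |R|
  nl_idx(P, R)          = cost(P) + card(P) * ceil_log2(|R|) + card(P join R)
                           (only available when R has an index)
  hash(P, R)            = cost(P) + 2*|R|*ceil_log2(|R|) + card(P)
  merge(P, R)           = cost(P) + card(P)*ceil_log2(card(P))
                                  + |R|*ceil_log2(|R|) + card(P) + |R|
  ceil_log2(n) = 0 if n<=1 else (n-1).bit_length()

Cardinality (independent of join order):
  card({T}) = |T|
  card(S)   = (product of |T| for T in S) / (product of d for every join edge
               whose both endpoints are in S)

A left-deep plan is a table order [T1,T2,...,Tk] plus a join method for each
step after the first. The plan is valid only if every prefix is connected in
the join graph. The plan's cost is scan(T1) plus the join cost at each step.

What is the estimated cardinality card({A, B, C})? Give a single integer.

7500

Tables in S: A(40), B(250), C(150)
Edges inside S: C-B(d=5), B-A(d=40)
numerator = 40 * 250 * 150 = 1500000
denominator = 5 * 40 = 200
card(S) = 1500000 / 200 = 7500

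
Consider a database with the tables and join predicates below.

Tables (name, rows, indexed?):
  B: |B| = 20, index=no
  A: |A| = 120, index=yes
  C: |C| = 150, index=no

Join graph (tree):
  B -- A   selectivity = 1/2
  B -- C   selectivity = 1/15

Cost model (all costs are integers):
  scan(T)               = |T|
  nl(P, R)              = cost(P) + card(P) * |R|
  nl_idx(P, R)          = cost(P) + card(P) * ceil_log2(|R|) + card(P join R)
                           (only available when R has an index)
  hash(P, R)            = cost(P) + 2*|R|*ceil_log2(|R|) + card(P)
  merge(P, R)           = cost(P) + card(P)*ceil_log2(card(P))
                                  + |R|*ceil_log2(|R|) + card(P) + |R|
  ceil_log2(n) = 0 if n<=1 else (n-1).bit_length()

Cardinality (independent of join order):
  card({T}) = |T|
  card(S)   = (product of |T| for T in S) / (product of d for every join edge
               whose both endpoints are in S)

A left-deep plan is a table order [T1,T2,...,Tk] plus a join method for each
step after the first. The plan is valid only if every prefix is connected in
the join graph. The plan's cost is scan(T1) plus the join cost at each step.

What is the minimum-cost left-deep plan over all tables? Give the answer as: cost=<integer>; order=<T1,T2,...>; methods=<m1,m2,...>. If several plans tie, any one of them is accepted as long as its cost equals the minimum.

cost=2380; order=C,B,A; methods=hash,hash

Selinger DP (subsets sized 1..n):
  {B}: scan cost=20, card=20
  {A}: scan cost=120, card=120
  {C}: scan cost=150, card=150
  {AB}: card=1200; try (B,hash)→440, (A,merge)→1100, (B,merge)→1200, (A,nl_idx)→1360, (A,hash)→1720, (A,nl)→2420 …(+1); best=440 via (B,hash)
  {BC}: card=200; try (B,hash)→500, (C,merge)→1490, (B,merge)→1620, (C,hash)→2440, (C,nl)→3020, (B,nl)→3150; best=500 via (B,hash)
  {ABC}: card=12000; try (A,hash)→2380, (A,merge)→3260, (C,hash)→4040, (A,nl_idx)→13900, (C,merge)→16190, (A,nl)→24500 …(+1); best=2380 via (A,hash)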